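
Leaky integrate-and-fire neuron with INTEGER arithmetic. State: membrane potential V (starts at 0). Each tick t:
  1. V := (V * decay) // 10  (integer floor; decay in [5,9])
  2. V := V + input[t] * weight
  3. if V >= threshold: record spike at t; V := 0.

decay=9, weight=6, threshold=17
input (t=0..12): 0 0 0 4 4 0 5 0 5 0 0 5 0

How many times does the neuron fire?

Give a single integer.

Answer: 5

Derivation:
t=0: input=0 -> V=0
t=1: input=0 -> V=0
t=2: input=0 -> V=0
t=3: input=4 -> V=0 FIRE
t=4: input=4 -> V=0 FIRE
t=5: input=0 -> V=0
t=6: input=5 -> V=0 FIRE
t=7: input=0 -> V=0
t=8: input=5 -> V=0 FIRE
t=9: input=0 -> V=0
t=10: input=0 -> V=0
t=11: input=5 -> V=0 FIRE
t=12: input=0 -> V=0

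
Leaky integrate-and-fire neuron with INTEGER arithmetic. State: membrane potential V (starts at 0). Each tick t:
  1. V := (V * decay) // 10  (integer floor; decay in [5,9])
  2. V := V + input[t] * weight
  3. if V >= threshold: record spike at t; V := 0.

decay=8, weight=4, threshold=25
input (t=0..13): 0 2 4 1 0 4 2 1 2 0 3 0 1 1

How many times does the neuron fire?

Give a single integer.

Answer: 1

Derivation:
t=0: input=0 -> V=0
t=1: input=2 -> V=8
t=2: input=4 -> V=22
t=3: input=1 -> V=21
t=4: input=0 -> V=16
t=5: input=4 -> V=0 FIRE
t=6: input=2 -> V=8
t=7: input=1 -> V=10
t=8: input=2 -> V=16
t=9: input=0 -> V=12
t=10: input=3 -> V=21
t=11: input=0 -> V=16
t=12: input=1 -> V=16
t=13: input=1 -> V=16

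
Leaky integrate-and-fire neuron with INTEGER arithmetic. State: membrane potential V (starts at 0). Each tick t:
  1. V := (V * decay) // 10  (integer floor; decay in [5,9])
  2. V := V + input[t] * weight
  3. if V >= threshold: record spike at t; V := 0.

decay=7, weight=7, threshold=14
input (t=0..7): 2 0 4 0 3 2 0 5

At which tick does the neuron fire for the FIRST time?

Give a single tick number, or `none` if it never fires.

t=0: input=2 -> V=0 FIRE
t=1: input=0 -> V=0
t=2: input=4 -> V=0 FIRE
t=3: input=0 -> V=0
t=4: input=3 -> V=0 FIRE
t=5: input=2 -> V=0 FIRE
t=6: input=0 -> V=0
t=7: input=5 -> V=0 FIRE

Answer: 0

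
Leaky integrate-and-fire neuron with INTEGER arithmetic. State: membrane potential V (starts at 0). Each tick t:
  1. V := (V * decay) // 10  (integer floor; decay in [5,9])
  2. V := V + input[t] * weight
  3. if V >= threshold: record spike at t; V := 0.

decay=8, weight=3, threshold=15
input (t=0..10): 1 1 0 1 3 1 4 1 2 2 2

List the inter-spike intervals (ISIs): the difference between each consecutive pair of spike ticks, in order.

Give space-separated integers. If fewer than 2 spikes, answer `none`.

Answer: 4

Derivation:
t=0: input=1 -> V=3
t=1: input=1 -> V=5
t=2: input=0 -> V=4
t=3: input=1 -> V=6
t=4: input=3 -> V=13
t=5: input=1 -> V=13
t=6: input=4 -> V=0 FIRE
t=7: input=1 -> V=3
t=8: input=2 -> V=8
t=9: input=2 -> V=12
t=10: input=2 -> V=0 FIRE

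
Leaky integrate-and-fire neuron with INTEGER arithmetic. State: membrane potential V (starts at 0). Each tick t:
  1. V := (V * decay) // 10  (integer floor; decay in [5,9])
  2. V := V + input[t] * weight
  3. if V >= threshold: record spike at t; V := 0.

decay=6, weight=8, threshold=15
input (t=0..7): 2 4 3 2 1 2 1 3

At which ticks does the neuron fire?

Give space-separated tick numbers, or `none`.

Answer: 0 1 2 3 5 7

Derivation:
t=0: input=2 -> V=0 FIRE
t=1: input=4 -> V=0 FIRE
t=2: input=3 -> V=0 FIRE
t=3: input=2 -> V=0 FIRE
t=4: input=1 -> V=8
t=5: input=2 -> V=0 FIRE
t=6: input=1 -> V=8
t=7: input=3 -> V=0 FIRE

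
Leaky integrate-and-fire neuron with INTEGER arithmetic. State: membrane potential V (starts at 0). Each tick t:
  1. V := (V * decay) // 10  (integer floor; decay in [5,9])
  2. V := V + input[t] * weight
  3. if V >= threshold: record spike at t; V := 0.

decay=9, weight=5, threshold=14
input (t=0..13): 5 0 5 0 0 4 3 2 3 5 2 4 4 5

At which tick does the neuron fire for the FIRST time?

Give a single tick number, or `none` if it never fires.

t=0: input=5 -> V=0 FIRE
t=1: input=0 -> V=0
t=2: input=5 -> V=0 FIRE
t=3: input=0 -> V=0
t=4: input=0 -> V=0
t=5: input=4 -> V=0 FIRE
t=6: input=3 -> V=0 FIRE
t=7: input=2 -> V=10
t=8: input=3 -> V=0 FIRE
t=9: input=5 -> V=0 FIRE
t=10: input=2 -> V=10
t=11: input=4 -> V=0 FIRE
t=12: input=4 -> V=0 FIRE
t=13: input=5 -> V=0 FIRE

Answer: 0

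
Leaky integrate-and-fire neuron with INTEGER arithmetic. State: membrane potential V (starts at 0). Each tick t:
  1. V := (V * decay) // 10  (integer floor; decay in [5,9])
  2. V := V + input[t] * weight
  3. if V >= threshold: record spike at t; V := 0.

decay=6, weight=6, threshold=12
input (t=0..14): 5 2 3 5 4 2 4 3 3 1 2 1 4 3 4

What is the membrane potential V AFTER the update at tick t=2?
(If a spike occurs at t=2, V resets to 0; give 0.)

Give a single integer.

t=0: input=5 -> V=0 FIRE
t=1: input=2 -> V=0 FIRE
t=2: input=3 -> V=0 FIRE
t=3: input=5 -> V=0 FIRE
t=4: input=4 -> V=0 FIRE
t=5: input=2 -> V=0 FIRE
t=6: input=4 -> V=0 FIRE
t=7: input=3 -> V=0 FIRE
t=8: input=3 -> V=0 FIRE
t=9: input=1 -> V=6
t=10: input=2 -> V=0 FIRE
t=11: input=1 -> V=6
t=12: input=4 -> V=0 FIRE
t=13: input=3 -> V=0 FIRE
t=14: input=4 -> V=0 FIRE

Answer: 0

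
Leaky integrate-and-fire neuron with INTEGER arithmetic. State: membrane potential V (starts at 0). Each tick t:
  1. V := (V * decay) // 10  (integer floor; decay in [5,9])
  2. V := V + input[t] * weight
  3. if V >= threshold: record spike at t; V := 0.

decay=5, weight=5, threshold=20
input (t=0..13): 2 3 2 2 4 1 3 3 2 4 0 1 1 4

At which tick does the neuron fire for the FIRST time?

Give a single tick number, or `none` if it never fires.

t=0: input=2 -> V=10
t=1: input=3 -> V=0 FIRE
t=2: input=2 -> V=10
t=3: input=2 -> V=15
t=4: input=4 -> V=0 FIRE
t=5: input=1 -> V=5
t=6: input=3 -> V=17
t=7: input=3 -> V=0 FIRE
t=8: input=2 -> V=10
t=9: input=4 -> V=0 FIRE
t=10: input=0 -> V=0
t=11: input=1 -> V=5
t=12: input=1 -> V=7
t=13: input=4 -> V=0 FIRE

Answer: 1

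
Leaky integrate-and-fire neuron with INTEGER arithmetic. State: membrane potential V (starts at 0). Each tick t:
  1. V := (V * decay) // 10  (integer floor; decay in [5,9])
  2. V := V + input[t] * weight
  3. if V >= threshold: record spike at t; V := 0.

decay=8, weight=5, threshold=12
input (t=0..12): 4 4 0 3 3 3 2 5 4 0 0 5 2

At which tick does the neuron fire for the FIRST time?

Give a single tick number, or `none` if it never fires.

t=0: input=4 -> V=0 FIRE
t=1: input=4 -> V=0 FIRE
t=2: input=0 -> V=0
t=3: input=3 -> V=0 FIRE
t=4: input=3 -> V=0 FIRE
t=5: input=3 -> V=0 FIRE
t=6: input=2 -> V=10
t=7: input=5 -> V=0 FIRE
t=8: input=4 -> V=0 FIRE
t=9: input=0 -> V=0
t=10: input=0 -> V=0
t=11: input=5 -> V=0 FIRE
t=12: input=2 -> V=10

Answer: 0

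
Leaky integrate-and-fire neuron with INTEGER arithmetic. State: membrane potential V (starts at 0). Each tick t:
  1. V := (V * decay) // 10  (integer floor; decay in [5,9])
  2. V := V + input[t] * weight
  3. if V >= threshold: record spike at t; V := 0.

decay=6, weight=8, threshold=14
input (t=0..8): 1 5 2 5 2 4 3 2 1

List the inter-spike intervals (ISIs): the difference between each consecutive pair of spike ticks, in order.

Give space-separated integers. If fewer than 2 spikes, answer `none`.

t=0: input=1 -> V=8
t=1: input=5 -> V=0 FIRE
t=2: input=2 -> V=0 FIRE
t=3: input=5 -> V=0 FIRE
t=4: input=2 -> V=0 FIRE
t=5: input=4 -> V=0 FIRE
t=6: input=3 -> V=0 FIRE
t=7: input=2 -> V=0 FIRE
t=8: input=1 -> V=8

Answer: 1 1 1 1 1 1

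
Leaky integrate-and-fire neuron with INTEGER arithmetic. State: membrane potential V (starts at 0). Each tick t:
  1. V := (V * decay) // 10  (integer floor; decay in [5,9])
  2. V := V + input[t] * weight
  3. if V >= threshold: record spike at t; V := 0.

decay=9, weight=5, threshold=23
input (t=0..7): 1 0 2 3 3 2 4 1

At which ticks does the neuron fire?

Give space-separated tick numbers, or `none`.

t=0: input=1 -> V=5
t=1: input=0 -> V=4
t=2: input=2 -> V=13
t=3: input=3 -> V=0 FIRE
t=4: input=3 -> V=15
t=5: input=2 -> V=0 FIRE
t=6: input=4 -> V=20
t=7: input=1 -> V=0 FIRE

Answer: 3 5 7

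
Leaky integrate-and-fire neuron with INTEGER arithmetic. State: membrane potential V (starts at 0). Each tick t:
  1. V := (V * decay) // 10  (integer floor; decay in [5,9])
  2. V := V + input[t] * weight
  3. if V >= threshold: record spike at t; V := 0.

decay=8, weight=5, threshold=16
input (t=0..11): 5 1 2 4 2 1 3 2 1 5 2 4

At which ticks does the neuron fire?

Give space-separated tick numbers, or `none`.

Answer: 0 3 6 9 11

Derivation:
t=0: input=5 -> V=0 FIRE
t=1: input=1 -> V=5
t=2: input=2 -> V=14
t=3: input=4 -> V=0 FIRE
t=4: input=2 -> V=10
t=5: input=1 -> V=13
t=6: input=3 -> V=0 FIRE
t=7: input=2 -> V=10
t=8: input=1 -> V=13
t=9: input=5 -> V=0 FIRE
t=10: input=2 -> V=10
t=11: input=4 -> V=0 FIRE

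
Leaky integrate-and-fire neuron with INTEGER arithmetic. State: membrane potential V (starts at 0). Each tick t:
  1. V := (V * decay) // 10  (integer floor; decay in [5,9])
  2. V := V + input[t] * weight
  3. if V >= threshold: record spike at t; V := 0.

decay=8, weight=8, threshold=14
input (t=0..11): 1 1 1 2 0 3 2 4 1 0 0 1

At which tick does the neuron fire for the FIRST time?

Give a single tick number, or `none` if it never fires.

t=0: input=1 -> V=8
t=1: input=1 -> V=0 FIRE
t=2: input=1 -> V=8
t=3: input=2 -> V=0 FIRE
t=4: input=0 -> V=0
t=5: input=3 -> V=0 FIRE
t=6: input=2 -> V=0 FIRE
t=7: input=4 -> V=0 FIRE
t=8: input=1 -> V=8
t=9: input=0 -> V=6
t=10: input=0 -> V=4
t=11: input=1 -> V=11

Answer: 1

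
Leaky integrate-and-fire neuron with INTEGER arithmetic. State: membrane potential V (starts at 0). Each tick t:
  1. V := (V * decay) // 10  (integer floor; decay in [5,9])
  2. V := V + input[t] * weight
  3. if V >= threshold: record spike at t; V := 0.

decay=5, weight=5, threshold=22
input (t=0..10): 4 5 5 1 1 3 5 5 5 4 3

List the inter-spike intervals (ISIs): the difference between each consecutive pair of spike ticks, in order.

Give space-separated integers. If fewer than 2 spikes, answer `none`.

t=0: input=4 -> V=20
t=1: input=5 -> V=0 FIRE
t=2: input=5 -> V=0 FIRE
t=3: input=1 -> V=5
t=4: input=1 -> V=7
t=5: input=3 -> V=18
t=6: input=5 -> V=0 FIRE
t=7: input=5 -> V=0 FIRE
t=8: input=5 -> V=0 FIRE
t=9: input=4 -> V=20
t=10: input=3 -> V=0 FIRE

Answer: 1 4 1 1 2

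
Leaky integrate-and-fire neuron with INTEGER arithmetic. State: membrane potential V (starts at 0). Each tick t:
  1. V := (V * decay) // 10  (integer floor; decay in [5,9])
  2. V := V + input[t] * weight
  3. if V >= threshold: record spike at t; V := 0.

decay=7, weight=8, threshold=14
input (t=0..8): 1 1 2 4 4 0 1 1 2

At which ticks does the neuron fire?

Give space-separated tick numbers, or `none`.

t=0: input=1 -> V=8
t=1: input=1 -> V=13
t=2: input=2 -> V=0 FIRE
t=3: input=4 -> V=0 FIRE
t=4: input=4 -> V=0 FIRE
t=5: input=0 -> V=0
t=6: input=1 -> V=8
t=7: input=1 -> V=13
t=8: input=2 -> V=0 FIRE

Answer: 2 3 4 8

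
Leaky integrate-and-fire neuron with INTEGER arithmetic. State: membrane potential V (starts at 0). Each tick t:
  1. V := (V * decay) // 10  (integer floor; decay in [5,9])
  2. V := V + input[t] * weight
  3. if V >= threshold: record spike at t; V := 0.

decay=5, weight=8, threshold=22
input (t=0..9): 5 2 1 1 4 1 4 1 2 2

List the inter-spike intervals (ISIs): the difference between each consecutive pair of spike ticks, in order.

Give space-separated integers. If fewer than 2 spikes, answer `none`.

Answer: 4 2 3

Derivation:
t=0: input=5 -> V=0 FIRE
t=1: input=2 -> V=16
t=2: input=1 -> V=16
t=3: input=1 -> V=16
t=4: input=4 -> V=0 FIRE
t=5: input=1 -> V=8
t=6: input=4 -> V=0 FIRE
t=7: input=1 -> V=8
t=8: input=2 -> V=20
t=9: input=2 -> V=0 FIRE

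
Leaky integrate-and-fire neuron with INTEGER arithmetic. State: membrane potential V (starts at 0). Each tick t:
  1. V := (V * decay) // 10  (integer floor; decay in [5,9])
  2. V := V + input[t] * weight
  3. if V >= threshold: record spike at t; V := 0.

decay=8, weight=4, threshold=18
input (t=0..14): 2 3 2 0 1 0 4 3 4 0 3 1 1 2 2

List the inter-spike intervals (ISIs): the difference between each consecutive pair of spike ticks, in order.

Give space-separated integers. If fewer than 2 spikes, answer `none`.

Answer: 5 2 5

Derivation:
t=0: input=2 -> V=8
t=1: input=3 -> V=0 FIRE
t=2: input=2 -> V=8
t=3: input=0 -> V=6
t=4: input=1 -> V=8
t=5: input=0 -> V=6
t=6: input=4 -> V=0 FIRE
t=7: input=3 -> V=12
t=8: input=4 -> V=0 FIRE
t=9: input=0 -> V=0
t=10: input=3 -> V=12
t=11: input=1 -> V=13
t=12: input=1 -> V=14
t=13: input=2 -> V=0 FIRE
t=14: input=2 -> V=8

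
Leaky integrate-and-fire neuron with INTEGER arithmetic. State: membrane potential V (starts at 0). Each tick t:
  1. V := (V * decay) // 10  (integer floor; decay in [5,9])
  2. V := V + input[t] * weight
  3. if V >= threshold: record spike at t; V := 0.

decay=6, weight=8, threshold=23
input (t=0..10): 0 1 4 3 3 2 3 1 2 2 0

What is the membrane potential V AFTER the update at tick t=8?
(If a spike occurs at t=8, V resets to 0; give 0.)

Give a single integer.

t=0: input=0 -> V=0
t=1: input=1 -> V=8
t=2: input=4 -> V=0 FIRE
t=3: input=3 -> V=0 FIRE
t=4: input=3 -> V=0 FIRE
t=5: input=2 -> V=16
t=6: input=3 -> V=0 FIRE
t=7: input=1 -> V=8
t=8: input=2 -> V=20
t=9: input=2 -> V=0 FIRE
t=10: input=0 -> V=0

Answer: 20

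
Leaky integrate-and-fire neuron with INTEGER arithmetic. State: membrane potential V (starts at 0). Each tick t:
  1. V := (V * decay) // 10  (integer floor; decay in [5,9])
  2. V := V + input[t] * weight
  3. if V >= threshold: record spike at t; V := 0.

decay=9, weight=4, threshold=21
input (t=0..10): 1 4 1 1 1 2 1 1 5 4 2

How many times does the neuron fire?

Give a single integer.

Answer: 3

Derivation:
t=0: input=1 -> V=4
t=1: input=4 -> V=19
t=2: input=1 -> V=0 FIRE
t=3: input=1 -> V=4
t=4: input=1 -> V=7
t=5: input=2 -> V=14
t=6: input=1 -> V=16
t=7: input=1 -> V=18
t=8: input=5 -> V=0 FIRE
t=9: input=4 -> V=16
t=10: input=2 -> V=0 FIRE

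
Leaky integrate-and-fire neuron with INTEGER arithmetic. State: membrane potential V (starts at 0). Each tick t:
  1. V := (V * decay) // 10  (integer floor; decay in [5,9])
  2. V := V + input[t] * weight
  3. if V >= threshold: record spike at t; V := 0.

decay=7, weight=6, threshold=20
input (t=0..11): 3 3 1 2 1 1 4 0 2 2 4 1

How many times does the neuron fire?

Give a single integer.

Answer: 4

Derivation:
t=0: input=3 -> V=18
t=1: input=3 -> V=0 FIRE
t=2: input=1 -> V=6
t=3: input=2 -> V=16
t=4: input=1 -> V=17
t=5: input=1 -> V=17
t=6: input=4 -> V=0 FIRE
t=7: input=0 -> V=0
t=8: input=2 -> V=12
t=9: input=2 -> V=0 FIRE
t=10: input=4 -> V=0 FIRE
t=11: input=1 -> V=6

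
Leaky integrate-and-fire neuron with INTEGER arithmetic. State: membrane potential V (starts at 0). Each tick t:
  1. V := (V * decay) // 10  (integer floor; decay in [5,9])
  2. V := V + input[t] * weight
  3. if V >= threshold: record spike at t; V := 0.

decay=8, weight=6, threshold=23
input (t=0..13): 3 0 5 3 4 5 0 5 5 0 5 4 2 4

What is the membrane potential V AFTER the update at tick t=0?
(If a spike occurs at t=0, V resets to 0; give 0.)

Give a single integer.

t=0: input=3 -> V=18
t=1: input=0 -> V=14
t=2: input=5 -> V=0 FIRE
t=3: input=3 -> V=18
t=4: input=4 -> V=0 FIRE
t=5: input=5 -> V=0 FIRE
t=6: input=0 -> V=0
t=7: input=5 -> V=0 FIRE
t=8: input=5 -> V=0 FIRE
t=9: input=0 -> V=0
t=10: input=5 -> V=0 FIRE
t=11: input=4 -> V=0 FIRE
t=12: input=2 -> V=12
t=13: input=4 -> V=0 FIRE

Answer: 18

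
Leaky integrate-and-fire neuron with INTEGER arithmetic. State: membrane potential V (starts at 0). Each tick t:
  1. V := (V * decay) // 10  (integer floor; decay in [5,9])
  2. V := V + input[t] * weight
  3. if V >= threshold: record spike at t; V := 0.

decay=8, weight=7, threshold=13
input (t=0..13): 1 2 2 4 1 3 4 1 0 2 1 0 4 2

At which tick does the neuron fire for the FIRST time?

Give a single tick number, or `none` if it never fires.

Answer: 1

Derivation:
t=0: input=1 -> V=7
t=1: input=2 -> V=0 FIRE
t=2: input=2 -> V=0 FIRE
t=3: input=4 -> V=0 FIRE
t=4: input=1 -> V=7
t=5: input=3 -> V=0 FIRE
t=6: input=4 -> V=0 FIRE
t=7: input=1 -> V=7
t=8: input=0 -> V=5
t=9: input=2 -> V=0 FIRE
t=10: input=1 -> V=7
t=11: input=0 -> V=5
t=12: input=4 -> V=0 FIRE
t=13: input=2 -> V=0 FIRE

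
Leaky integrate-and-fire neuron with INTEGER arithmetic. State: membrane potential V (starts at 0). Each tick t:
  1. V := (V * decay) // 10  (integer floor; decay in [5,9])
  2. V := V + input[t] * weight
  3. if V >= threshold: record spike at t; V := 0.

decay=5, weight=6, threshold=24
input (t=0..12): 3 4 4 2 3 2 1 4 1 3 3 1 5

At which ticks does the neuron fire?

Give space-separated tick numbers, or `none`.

t=0: input=3 -> V=18
t=1: input=4 -> V=0 FIRE
t=2: input=4 -> V=0 FIRE
t=3: input=2 -> V=12
t=4: input=3 -> V=0 FIRE
t=5: input=2 -> V=12
t=6: input=1 -> V=12
t=7: input=4 -> V=0 FIRE
t=8: input=1 -> V=6
t=9: input=3 -> V=21
t=10: input=3 -> V=0 FIRE
t=11: input=1 -> V=6
t=12: input=5 -> V=0 FIRE

Answer: 1 2 4 7 10 12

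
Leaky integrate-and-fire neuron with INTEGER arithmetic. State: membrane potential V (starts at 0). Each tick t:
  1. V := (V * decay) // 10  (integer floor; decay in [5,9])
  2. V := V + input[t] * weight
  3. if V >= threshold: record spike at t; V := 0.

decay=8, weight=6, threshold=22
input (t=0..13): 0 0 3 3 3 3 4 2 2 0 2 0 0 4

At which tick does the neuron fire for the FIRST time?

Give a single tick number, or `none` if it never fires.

Answer: 3

Derivation:
t=0: input=0 -> V=0
t=1: input=0 -> V=0
t=2: input=3 -> V=18
t=3: input=3 -> V=0 FIRE
t=4: input=3 -> V=18
t=5: input=3 -> V=0 FIRE
t=6: input=4 -> V=0 FIRE
t=7: input=2 -> V=12
t=8: input=2 -> V=21
t=9: input=0 -> V=16
t=10: input=2 -> V=0 FIRE
t=11: input=0 -> V=0
t=12: input=0 -> V=0
t=13: input=4 -> V=0 FIRE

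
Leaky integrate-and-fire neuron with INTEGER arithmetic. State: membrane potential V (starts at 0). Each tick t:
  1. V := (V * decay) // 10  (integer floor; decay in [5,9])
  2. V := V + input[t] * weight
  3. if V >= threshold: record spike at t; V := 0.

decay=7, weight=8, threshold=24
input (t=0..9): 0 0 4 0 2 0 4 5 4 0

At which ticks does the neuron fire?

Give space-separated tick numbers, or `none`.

Answer: 2 6 7 8

Derivation:
t=0: input=0 -> V=0
t=1: input=0 -> V=0
t=2: input=4 -> V=0 FIRE
t=3: input=0 -> V=0
t=4: input=2 -> V=16
t=5: input=0 -> V=11
t=6: input=4 -> V=0 FIRE
t=7: input=5 -> V=0 FIRE
t=8: input=4 -> V=0 FIRE
t=9: input=0 -> V=0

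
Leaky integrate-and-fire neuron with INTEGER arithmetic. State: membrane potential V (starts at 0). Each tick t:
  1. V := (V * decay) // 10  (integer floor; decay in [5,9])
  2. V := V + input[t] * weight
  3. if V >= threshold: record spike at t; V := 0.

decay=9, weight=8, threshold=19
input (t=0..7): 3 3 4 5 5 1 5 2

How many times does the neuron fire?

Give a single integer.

t=0: input=3 -> V=0 FIRE
t=1: input=3 -> V=0 FIRE
t=2: input=4 -> V=0 FIRE
t=3: input=5 -> V=0 FIRE
t=4: input=5 -> V=0 FIRE
t=5: input=1 -> V=8
t=6: input=5 -> V=0 FIRE
t=7: input=2 -> V=16

Answer: 6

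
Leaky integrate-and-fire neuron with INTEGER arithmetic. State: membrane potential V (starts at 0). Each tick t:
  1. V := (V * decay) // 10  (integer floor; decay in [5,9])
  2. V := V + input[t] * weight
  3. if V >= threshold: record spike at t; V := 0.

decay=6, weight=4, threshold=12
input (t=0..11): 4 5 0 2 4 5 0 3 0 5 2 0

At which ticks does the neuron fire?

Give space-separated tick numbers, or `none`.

t=0: input=4 -> V=0 FIRE
t=1: input=5 -> V=0 FIRE
t=2: input=0 -> V=0
t=3: input=2 -> V=8
t=4: input=4 -> V=0 FIRE
t=5: input=5 -> V=0 FIRE
t=6: input=0 -> V=0
t=7: input=3 -> V=0 FIRE
t=8: input=0 -> V=0
t=9: input=5 -> V=0 FIRE
t=10: input=2 -> V=8
t=11: input=0 -> V=4

Answer: 0 1 4 5 7 9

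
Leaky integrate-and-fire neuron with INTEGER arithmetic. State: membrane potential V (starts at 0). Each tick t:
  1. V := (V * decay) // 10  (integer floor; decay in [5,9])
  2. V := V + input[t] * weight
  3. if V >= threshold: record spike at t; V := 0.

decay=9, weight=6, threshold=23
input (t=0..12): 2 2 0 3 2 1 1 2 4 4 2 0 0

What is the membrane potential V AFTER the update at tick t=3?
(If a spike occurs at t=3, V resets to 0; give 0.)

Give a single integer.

Answer: 0

Derivation:
t=0: input=2 -> V=12
t=1: input=2 -> V=22
t=2: input=0 -> V=19
t=3: input=3 -> V=0 FIRE
t=4: input=2 -> V=12
t=5: input=1 -> V=16
t=6: input=1 -> V=20
t=7: input=2 -> V=0 FIRE
t=8: input=4 -> V=0 FIRE
t=9: input=4 -> V=0 FIRE
t=10: input=2 -> V=12
t=11: input=0 -> V=10
t=12: input=0 -> V=9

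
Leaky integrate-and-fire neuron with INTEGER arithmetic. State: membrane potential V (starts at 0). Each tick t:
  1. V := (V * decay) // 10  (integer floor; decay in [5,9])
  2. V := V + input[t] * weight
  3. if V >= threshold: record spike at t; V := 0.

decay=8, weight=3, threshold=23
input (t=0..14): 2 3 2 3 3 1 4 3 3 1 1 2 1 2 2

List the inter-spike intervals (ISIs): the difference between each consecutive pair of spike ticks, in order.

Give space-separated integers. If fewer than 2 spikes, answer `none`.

Answer: 4

Derivation:
t=0: input=2 -> V=6
t=1: input=3 -> V=13
t=2: input=2 -> V=16
t=3: input=3 -> V=21
t=4: input=3 -> V=0 FIRE
t=5: input=1 -> V=3
t=6: input=4 -> V=14
t=7: input=3 -> V=20
t=8: input=3 -> V=0 FIRE
t=9: input=1 -> V=3
t=10: input=1 -> V=5
t=11: input=2 -> V=10
t=12: input=1 -> V=11
t=13: input=2 -> V=14
t=14: input=2 -> V=17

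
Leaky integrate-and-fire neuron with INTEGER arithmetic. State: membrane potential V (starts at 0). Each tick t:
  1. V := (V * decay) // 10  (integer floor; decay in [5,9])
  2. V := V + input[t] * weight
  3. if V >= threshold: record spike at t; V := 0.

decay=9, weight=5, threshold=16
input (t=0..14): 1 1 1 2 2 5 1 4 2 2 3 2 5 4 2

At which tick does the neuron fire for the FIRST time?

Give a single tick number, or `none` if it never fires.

Answer: 3

Derivation:
t=0: input=1 -> V=5
t=1: input=1 -> V=9
t=2: input=1 -> V=13
t=3: input=2 -> V=0 FIRE
t=4: input=2 -> V=10
t=5: input=5 -> V=0 FIRE
t=6: input=1 -> V=5
t=7: input=4 -> V=0 FIRE
t=8: input=2 -> V=10
t=9: input=2 -> V=0 FIRE
t=10: input=3 -> V=15
t=11: input=2 -> V=0 FIRE
t=12: input=5 -> V=0 FIRE
t=13: input=4 -> V=0 FIRE
t=14: input=2 -> V=10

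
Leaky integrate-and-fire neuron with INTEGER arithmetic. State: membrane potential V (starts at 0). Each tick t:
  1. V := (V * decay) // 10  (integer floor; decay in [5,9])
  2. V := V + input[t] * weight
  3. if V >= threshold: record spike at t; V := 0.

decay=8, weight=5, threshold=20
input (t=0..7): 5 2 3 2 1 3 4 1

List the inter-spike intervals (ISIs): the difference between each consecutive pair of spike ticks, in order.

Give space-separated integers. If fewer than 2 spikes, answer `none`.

Answer: 2 3 1

Derivation:
t=0: input=5 -> V=0 FIRE
t=1: input=2 -> V=10
t=2: input=3 -> V=0 FIRE
t=3: input=2 -> V=10
t=4: input=1 -> V=13
t=5: input=3 -> V=0 FIRE
t=6: input=4 -> V=0 FIRE
t=7: input=1 -> V=5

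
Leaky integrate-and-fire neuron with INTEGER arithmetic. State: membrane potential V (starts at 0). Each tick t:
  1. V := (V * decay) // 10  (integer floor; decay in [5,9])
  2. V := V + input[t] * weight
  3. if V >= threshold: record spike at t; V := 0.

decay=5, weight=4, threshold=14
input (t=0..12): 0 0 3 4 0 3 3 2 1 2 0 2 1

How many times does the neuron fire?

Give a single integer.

Answer: 2

Derivation:
t=0: input=0 -> V=0
t=1: input=0 -> V=0
t=2: input=3 -> V=12
t=3: input=4 -> V=0 FIRE
t=4: input=0 -> V=0
t=5: input=3 -> V=12
t=6: input=3 -> V=0 FIRE
t=7: input=2 -> V=8
t=8: input=1 -> V=8
t=9: input=2 -> V=12
t=10: input=0 -> V=6
t=11: input=2 -> V=11
t=12: input=1 -> V=9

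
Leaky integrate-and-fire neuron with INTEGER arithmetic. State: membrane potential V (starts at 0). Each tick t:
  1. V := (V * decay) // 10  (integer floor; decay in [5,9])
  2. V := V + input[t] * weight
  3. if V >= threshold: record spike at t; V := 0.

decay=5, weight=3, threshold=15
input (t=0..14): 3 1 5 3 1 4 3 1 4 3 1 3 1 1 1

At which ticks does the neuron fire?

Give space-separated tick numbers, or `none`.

t=0: input=3 -> V=9
t=1: input=1 -> V=7
t=2: input=5 -> V=0 FIRE
t=3: input=3 -> V=9
t=4: input=1 -> V=7
t=5: input=4 -> V=0 FIRE
t=6: input=3 -> V=9
t=7: input=1 -> V=7
t=8: input=4 -> V=0 FIRE
t=9: input=3 -> V=9
t=10: input=1 -> V=7
t=11: input=3 -> V=12
t=12: input=1 -> V=9
t=13: input=1 -> V=7
t=14: input=1 -> V=6

Answer: 2 5 8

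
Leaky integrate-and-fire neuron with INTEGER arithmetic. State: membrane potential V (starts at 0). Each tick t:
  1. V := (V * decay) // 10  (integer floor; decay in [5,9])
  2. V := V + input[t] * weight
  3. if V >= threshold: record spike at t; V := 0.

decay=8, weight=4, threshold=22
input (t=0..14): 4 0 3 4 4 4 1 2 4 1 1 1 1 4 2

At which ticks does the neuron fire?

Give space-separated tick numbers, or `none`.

t=0: input=4 -> V=16
t=1: input=0 -> V=12
t=2: input=3 -> V=21
t=3: input=4 -> V=0 FIRE
t=4: input=4 -> V=16
t=5: input=4 -> V=0 FIRE
t=6: input=1 -> V=4
t=7: input=2 -> V=11
t=8: input=4 -> V=0 FIRE
t=9: input=1 -> V=4
t=10: input=1 -> V=7
t=11: input=1 -> V=9
t=12: input=1 -> V=11
t=13: input=4 -> V=0 FIRE
t=14: input=2 -> V=8

Answer: 3 5 8 13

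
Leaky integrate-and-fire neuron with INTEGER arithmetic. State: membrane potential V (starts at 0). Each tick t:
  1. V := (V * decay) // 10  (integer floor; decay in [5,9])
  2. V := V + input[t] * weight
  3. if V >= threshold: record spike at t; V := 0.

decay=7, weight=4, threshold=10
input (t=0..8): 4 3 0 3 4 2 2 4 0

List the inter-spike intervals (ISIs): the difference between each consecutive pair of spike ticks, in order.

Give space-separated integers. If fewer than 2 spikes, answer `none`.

Answer: 1 2 1 2 1

Derivation:
t=0: input=4 -> V=0 FIRE
t=1: input=3 -> V=0 FIRE
t=2: input=0 -> V=0
t=3: input=3 -> V=0 FIRE
t=4: input=4 -> V=0 FIRE
t=5: input=2 -> V=8
t=6: input=2 -> V=0 FIRE
t=7: input=4 -> V=0 FIRE
t=8: input=0 -> V=0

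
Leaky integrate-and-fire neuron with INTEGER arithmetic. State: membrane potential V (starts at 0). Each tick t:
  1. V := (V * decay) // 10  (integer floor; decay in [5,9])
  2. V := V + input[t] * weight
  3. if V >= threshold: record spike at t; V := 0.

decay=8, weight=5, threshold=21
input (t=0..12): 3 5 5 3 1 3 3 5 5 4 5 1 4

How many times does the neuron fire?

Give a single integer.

t=0: input=3 -> V=15
t=1: input=5 -> V=0 FIRE
t=2: input=5 -> V=0 FIRE
t=3: input=3 -> V=15
t=4: input=1 -> V=17
t=5: input=3 -> V=0 FIRE
t=6: input=3 -> V=15
t=7: input=5 -> V=0 FIRE
t=8: input=5 -> V=0 FIRE
t=9: input=4 -> V=20
t=10: input=5 -> V=0 FIRE
t=11: input=1 -> V=5
t=12: input=4 -> V=0 FIRE

Answer: 7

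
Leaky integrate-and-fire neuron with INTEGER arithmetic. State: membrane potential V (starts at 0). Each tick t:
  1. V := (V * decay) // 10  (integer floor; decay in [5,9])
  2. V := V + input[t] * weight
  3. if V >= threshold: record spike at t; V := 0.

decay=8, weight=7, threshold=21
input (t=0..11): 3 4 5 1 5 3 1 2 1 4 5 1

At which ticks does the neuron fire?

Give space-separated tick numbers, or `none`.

Answer: 0 1 2 4 5 8 9 10

Derivation:
t=0: input=3 -> V=0 FIRE
t=1: input=4 -> V=0 FIRE
t=2: input=5 -> V=0 FIRE
t=3: input=1 -> V=7
t=4: input=5 -> V=0 FIRE
t=5: input=3 -> V=0 FIRE
t=6: input=1 -> V=7
t=7: input=2 -> V=19
t=8: input=1 -> V=0 FIRE
t=9: input=4 -> V=0 FIRE
t=10: input=5 -> V=0 FIRE
t=11: input=1 -> V=7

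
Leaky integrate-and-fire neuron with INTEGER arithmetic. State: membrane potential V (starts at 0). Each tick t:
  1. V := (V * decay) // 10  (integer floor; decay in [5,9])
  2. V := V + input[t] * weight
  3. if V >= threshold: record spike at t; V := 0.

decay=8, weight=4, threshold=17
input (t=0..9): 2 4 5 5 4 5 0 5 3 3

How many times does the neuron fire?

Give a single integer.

t=0: input=2 -> V=8
t=1: input=4 -> V=0 FIRE
t=2: input=5 -> V=0 FIRE
t=3: input=5 -> V=0 FIRE
t=4: input=4 -> V=16
t=5: input=5 -> V=0 FIRE
t=6: input=0 -> V=0
t=7: input=5 -> V=0 FIRE
t=8: input=3 -> V=12
t=9: input=3 -> V=0 FIRE

Answer: 6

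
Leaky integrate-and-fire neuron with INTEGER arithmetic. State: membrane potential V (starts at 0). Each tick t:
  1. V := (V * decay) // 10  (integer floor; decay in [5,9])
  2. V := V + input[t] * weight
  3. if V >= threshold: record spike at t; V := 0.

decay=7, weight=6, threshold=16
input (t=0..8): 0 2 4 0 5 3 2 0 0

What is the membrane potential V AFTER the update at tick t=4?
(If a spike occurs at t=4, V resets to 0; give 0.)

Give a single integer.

t=0: input=0 -> V=0
t=1: input=2 -> V=12
t=2: input=4 -> V=0 FIRE
t=3: input=0 -> V=0
t=4: input=5 -> V=0 FIRE
t=5: input=3 -> V=0 FIRE
t=6: input=2 -> V=12
t=7: input=0 -> V=8
t=8: input=0 -> V=5

Answer: 0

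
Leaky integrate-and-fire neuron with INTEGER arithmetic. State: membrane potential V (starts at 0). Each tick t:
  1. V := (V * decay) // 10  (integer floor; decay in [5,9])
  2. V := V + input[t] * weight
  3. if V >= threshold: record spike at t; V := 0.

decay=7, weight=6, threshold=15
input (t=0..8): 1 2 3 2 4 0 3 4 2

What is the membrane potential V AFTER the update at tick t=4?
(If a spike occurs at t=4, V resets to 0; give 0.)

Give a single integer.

Answer: 0

Derivation:
t=0: input=1 -> V=6
t=1: input=2 -> V=0 FIRE
t=2: input=3 -> V=0 FIRE
t=3: input=2 -> V=12
t=4: input=4 -> V=0 FIRE
t=5: input=0 -> V=0
t=6: input=3 -> V=0 FIRE
t=7: input=4 -> V=0 FIRE
t=8: input=2 -> V=12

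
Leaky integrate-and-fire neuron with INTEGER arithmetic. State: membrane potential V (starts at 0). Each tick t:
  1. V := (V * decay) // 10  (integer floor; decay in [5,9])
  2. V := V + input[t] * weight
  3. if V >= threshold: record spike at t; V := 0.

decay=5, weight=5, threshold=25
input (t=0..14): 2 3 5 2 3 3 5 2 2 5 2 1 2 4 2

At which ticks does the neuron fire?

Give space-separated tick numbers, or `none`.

Answer: 2 5 6 9 13

Derivation:
t=0: input=2 -> V=10
t=1: input=3 -> V=20
t=2: input=5 -> V=0 FIRE
t=3: input=2 -> V=10
t=4: input=3 -> V=20
t=5: input=3 -> V=0 FIRE
t=6: input=5 -> V=0 FIRE
t=7: input=2 -> V=10
t=8: input=2 -> V=15
t=9: input=5 -> V=0 FIRE
t=10: input=2 -> V=10
t=11: input=1 -> V=10
t=12: input=2 -> V=15
t=13: input=4 -> V=0 FIRE
t=14: input=2 -> V=10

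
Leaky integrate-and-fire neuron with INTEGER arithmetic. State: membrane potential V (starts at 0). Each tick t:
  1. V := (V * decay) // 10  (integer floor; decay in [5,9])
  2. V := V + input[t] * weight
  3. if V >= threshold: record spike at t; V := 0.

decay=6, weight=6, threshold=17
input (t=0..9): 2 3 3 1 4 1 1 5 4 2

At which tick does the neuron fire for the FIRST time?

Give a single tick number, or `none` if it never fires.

Answer: 1

Derivation:
t=0: input=2 -> V=12
t=1: input=3 -> V=0 FIRE
t=2: input=3 -> V=0 FIRE
t=3: input=1 -> V=6
t=4: input=4 -> V=0 FIRE
t=5: input=1 -> V=6
t=6: input=1 -> V=9
t=7: input=5 -> V=0 FIRE
t=8: input=4 -> V=0 FIRE
t=9: input=2 -> V=12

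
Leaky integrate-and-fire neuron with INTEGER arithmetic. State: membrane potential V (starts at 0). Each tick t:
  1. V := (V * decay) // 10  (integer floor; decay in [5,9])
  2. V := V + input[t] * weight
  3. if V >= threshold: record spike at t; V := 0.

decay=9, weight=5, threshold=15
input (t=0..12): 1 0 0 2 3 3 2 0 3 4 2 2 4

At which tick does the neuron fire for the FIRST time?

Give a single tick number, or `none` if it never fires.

t=0: input=1 -> V=5
t=1: input=0 -> V=4
t=2: input=0 -> V=3
t=3: input=2 -> V=12
t=4: input=3 -> V=0 FIRE
t=5: input=3 -> V=0 FIRE
t=6: input=2 -> V=10
t=7: input=0 -> V=9
t=8: input=3 -> V=0 FIRE
t=9: input=4 -> V=0 FIRE
t=10: input=2 -> V=10
t=11: input=2 -> V=0 FIRE
t=12: input=4 -> V=0 FIRE

Answer: 4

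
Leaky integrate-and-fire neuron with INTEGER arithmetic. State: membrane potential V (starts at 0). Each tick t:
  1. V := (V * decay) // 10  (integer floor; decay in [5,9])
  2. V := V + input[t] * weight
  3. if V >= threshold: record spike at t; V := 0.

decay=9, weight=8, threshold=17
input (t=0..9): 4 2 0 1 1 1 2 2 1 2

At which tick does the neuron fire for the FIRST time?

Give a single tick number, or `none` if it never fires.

t=0: input=4 -> V=0 FIRE
t=1: input=2 -> V=16
t=2: input=0 -> V=14
t=3: input=1 -> V=0 FIRE
t=4: input=1 -> V=8
t=5: input=1 -> V=15
t=6: input=2 -> V=0 FIRE
t=7: input=2 -> V=16
t=8: input=1 -> V=0 FIRE
t=9: input=2 -> V=16

Answer: 0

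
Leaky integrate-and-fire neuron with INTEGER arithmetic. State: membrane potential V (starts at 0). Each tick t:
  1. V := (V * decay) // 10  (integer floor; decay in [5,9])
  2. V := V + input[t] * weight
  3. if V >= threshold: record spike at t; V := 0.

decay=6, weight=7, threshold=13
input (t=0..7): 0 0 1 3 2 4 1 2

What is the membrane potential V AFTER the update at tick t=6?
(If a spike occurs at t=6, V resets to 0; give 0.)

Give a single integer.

Answer: 7

Derivation:
t=0: input=0 -> V=0
t=1: input=0 -> V=0
t=2: input=1 -> V=7
t=3: input=3 -> V=0 FIRE
t=4: input=2 -> V=0 FIRE
t=5: input=4 -> V=0 FIRE
t=6: input=1 -> V=7
t=7: input=2 -> V=0 FIRE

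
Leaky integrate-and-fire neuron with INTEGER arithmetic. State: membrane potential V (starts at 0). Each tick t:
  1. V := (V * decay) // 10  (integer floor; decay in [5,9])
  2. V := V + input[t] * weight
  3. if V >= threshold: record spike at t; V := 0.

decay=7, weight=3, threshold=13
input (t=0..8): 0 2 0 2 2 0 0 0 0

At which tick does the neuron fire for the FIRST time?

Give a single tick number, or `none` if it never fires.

t=0: input=0 -> V=0
t=1: input=2 -> V=6
t=2: input=0 -> V=4
t=3: input=2 -> V=8
t=4: input=2 -> V=11
t=5: input=0 -> V=7
t=6: input=0 -> V=4
t=7: input=0 -> V=2
t=8: input=0 -> V=1

Answer: none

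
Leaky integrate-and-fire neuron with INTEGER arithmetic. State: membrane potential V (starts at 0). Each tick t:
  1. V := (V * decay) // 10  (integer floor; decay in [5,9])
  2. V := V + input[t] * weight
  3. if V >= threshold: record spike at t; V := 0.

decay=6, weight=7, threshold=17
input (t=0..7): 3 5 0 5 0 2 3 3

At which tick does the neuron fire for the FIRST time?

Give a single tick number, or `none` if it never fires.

t=0: input=3 -> V=0 FIRE
t=1: input=5 -> V=0 FIRE
t=2: input=0 -> V=0
t=3: input=5 -> V=0 FIRE
t=4: input=0 -> V=0
t=5: input=2 -> V=14
t=6: input=3 -> V=0 FIRE
t=7: input=3 -> V=0 FIRE

Answer: 0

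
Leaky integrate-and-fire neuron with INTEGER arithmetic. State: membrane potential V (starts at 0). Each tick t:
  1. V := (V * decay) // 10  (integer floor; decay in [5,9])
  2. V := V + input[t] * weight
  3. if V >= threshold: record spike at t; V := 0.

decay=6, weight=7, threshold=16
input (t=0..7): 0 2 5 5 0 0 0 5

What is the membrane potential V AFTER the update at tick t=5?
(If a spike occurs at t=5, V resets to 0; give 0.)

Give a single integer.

t=0: input=0 -> V=0
t=1: input=2 -> V=14
t=2: input=5 -> V=0 FIRE
t=3: input=5 -> V=0 FIRE
t=4: input=0 -> V=0
t=5: input=0 -> V=0
t=6: input=0 -> V=0
t=7: input=5 -> V=0 FIRE

Answer: 0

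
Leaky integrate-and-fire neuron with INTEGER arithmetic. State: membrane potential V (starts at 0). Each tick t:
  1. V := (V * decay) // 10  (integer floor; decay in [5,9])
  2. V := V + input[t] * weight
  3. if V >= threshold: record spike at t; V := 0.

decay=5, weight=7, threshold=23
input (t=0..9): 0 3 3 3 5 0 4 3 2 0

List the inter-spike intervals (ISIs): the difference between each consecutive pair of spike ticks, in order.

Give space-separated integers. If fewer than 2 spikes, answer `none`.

t=0: input=0 -> V=0
t=1: input=3 -> V=21
t=2: input=3 -> V=0 FIRE
t=3: input=3 -> V=21
t=4: input=5 -> V=0 FIRE
t=5: input=0 -> V=0
t=6: input=4 -> V=0 FIRE
t=7: input=3 -> V=21
t=8: input=2 -> V=0 FIRE
t=9: input=0 -> V=0

Answer: 2 2 2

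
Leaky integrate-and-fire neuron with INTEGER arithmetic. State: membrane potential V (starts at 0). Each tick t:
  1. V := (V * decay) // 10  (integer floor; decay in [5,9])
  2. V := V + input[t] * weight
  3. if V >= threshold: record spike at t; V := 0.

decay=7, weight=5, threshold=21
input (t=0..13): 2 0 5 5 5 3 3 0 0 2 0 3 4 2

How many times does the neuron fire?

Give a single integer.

Answer: 5

Derivation:
t=0: input=2 -> V=10
t=1: input=0 -> V=7
t=2: input=5 -> V=0 FIRE
t=3: input=5 -> V=0 FIRE
t=4: input=5 -> V=0 FIRE
t=5: input=3 -> V=15
t=6: input=3 -> V=0 FIRE
t=7: input=0 -> V=0
t=8: input=0 -> V=0
t=9: input=2 -> V=10
t=10: input=0 -> V=7
t=11: input=3 -> V=19
t=12: input=4 -> V=0 FIRE
t=13: input=2 -> V=10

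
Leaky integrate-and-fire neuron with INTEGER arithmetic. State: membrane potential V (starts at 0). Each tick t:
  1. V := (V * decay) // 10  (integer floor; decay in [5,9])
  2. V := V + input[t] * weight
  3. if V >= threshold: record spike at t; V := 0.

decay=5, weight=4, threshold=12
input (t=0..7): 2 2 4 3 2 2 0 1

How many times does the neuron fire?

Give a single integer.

t=0: input=2 -> V=8
t=1: input=2 -> V=0 FIRE
t=2: input=4 -> V=0 FIRE
t=3: input=3 -> V=0 FIRE
t=4: input=2 -> V=8
t=5: input=2 -> V=0 FIRE
t=6: input=0 -> V=0
t=7: input=1 -> V=4

Answer: 4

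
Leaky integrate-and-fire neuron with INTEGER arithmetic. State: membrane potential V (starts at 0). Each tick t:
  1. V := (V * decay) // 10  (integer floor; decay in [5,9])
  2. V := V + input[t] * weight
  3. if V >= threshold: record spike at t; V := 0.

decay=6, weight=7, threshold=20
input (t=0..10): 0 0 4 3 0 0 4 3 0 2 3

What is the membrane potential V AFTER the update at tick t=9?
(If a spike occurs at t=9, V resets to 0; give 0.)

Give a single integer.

Answer: 14

Derivation:
t=0: input=0 -> V=0
t=1: input=0 -> V=0
t=2: input=4 -> V=0 FIRE
t=3: input=3 -> V=0 FIRE
t=4: input=0 -> V=0
t=5: input=0 -> V=0
t=6: input=4 -> V=0 FIRE
t=7: input=3 -> V=0 FIRE
t=8: input=0 -> V=0
t=9: input=2 -> V=14
t=10: input=3 -> V=0 FIRE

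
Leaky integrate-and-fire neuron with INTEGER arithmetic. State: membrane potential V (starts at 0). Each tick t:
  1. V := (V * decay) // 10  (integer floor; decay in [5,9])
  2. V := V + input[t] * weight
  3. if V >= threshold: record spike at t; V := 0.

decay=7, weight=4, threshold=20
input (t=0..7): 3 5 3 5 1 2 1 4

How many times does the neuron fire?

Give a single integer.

Answer: 3

Derivation:
t=0: input=3 -> V=12
t=1: input=5 -> V=0 FIRE
t=2: input=3 -> V=12
t=3: input=5 -> V=0 FIRE
t=4: input=1 -> V=4
t=5: input=2 -> V=10
t=6: input=1 -> V=11
t=7: input=4 -> V=0 FIRE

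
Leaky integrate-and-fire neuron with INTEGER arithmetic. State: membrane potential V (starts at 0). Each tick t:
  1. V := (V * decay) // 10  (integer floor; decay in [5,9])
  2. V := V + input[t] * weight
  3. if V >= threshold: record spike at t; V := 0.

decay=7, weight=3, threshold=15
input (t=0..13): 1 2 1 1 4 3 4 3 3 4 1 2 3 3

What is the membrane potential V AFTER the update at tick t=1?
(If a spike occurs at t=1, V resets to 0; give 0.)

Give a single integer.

t=0: input=1 -> V=3
t=1: input=2 -> V=8
t=2: input=1 -> V=8
t=3: input=1 -> V=8
t=4: input=4 -> V=0 FIRE
t=5: input=3 -> V=9
t=6: input=4 -> V=0 FIRE
t=7: input=3 -> V=9
t=8: input=3 -> V=0 FIRE
t=9: input=4 -> V=12
t=10: input=1 -> V=11
t=11: input=2 -> V=13
t=12: input=3 -> V=0 FIRE
t=13: input=3 -> V=9

Answer: 8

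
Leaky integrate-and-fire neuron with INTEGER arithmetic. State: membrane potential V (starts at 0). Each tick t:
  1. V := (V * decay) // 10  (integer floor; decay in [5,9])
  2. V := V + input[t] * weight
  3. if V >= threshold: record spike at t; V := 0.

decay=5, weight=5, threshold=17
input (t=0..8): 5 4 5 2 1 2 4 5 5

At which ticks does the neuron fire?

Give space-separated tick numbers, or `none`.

t=0: input=5 -> V=0 FIRE
t=1: input=4 -> V=0 FIRE
t=2: input=5 -> V=0 FIRE
t=3: input=2 -> V=10
t=4: input=1 -> V=10
t=5: input=2 -> V=15
t=6: input=4 -> V=0 FIRE
t=7: input=5 -> V=0 FIRE
t=8: input=5 -> V=0 FIRE

Answer: 0 1 2 6 7 8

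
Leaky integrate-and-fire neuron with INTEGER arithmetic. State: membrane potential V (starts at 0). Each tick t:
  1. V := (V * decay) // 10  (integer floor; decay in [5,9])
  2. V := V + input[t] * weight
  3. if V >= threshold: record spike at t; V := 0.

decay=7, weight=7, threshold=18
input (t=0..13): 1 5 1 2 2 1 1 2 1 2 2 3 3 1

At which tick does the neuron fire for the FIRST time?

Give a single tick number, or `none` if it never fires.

t=0: input=1 -> V=7
t=1: input=5 -> V=0 FIRE
t=2: input=1 -> V=7
t=3: input=2 -> V=0 FIRE
t=4: input=2 -> V=14
t=5: input=1 -> V=16
t=6: input=1 -> V=0 FIRE
t=7: input=2 -> V=14
t=8: input=1 -> V=16
t=9: input=2 -> V=0 FIRE
t=10: input=2 -> V=14
t=11: input=3 -> V=0 FIRE
t=12: input=3 -> V=0 FIRE
t=13: input=1 -> V=7

Answer: 1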